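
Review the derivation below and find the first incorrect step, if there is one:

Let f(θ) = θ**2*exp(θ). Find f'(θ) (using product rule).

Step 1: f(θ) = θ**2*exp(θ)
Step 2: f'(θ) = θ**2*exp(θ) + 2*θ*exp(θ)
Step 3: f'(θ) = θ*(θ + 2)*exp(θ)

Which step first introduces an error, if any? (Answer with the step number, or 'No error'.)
No error

All steps in this derivation are correct.
The final answer f'(θ) = θ*(θ + 2)*exp(θ) is valid.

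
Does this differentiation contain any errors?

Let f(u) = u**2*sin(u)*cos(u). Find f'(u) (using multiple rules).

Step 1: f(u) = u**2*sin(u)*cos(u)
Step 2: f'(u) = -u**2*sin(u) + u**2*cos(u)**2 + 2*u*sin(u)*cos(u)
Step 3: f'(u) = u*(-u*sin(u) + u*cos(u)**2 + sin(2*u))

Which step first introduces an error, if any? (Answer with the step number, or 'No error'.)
Step 2

Step 2 is incorrect due to a wrong exponent.
The step shows: -u**2*sin(u) + u**2*cos(u)**2 + 2*u*sin(u)*cos(u)
The correct value should be: -u**2*sin(u)**2 + u**2*cos(u)**2 + 2*u*sin(u)*cos(u)

Explanation: The exponent 2 on sin(u) was incorrectly written as 1: the term -u**2*sin(u)**2 was incorrectly written as -u**2*sin(u)
The later steps are derived from this incorrect expression, so the error originates in Step 2.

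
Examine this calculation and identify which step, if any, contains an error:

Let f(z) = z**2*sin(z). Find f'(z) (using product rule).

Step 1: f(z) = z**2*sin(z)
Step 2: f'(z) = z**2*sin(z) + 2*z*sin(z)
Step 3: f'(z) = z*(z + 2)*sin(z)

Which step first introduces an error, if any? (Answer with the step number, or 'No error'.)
Step 2

Step 2 is incorrect due to a wrong trig function.
The step shows: z**2*sin(z) + 2*z*sin(z)
The correct value should be: z**2*cos(z) + 2*z*sin(z)

Explanation: cos(z) was incorrectly written as sin(z): the term z**2*cos(z) was incorrectly written as z**2*sin(z)
The later steps are derived from this incorrect expression, so the error originates in Step 2.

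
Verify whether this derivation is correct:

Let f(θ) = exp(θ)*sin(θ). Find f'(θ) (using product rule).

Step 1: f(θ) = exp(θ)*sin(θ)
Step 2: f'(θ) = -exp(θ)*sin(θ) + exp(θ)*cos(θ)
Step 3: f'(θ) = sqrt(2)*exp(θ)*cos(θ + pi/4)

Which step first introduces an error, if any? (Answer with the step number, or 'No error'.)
Step 2

Step 2 is incorrect due to a sign flip.
The step shows: -exp(θ)*sin(θ) + exp(θ)*cos(θ)
The correct value should be: exp(θ)*sin(θ) + exp(θ)*cos(θ)

Explanation: The sign of one term was flipped: the term exp(θ)*sin(θ) was incorrectly written as -exp(θ)*sin(θ)
The later steps are derived from this incorrect expression, so the error originates in Step 2.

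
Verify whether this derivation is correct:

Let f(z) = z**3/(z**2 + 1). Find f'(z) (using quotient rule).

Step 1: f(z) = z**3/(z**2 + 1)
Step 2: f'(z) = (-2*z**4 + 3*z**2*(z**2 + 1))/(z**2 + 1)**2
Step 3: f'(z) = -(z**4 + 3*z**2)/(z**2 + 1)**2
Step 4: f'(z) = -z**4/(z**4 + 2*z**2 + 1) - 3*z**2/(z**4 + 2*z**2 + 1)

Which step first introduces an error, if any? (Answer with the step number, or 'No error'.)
Step 3

Step 3 is incorrect due to a sign flip.
The step shows: -(z**4 + 3*z**2)/(z**2 + 1)**2
The correct value should be: (z**4 + 3*z**2)/(z**2 + 1)**2

Explanation: The sign of the whole expression was flipped: the term (z**4 + 3*z**2)/(z**2 + 1)**2 was incorrectly written as -(z**4 + 3*z**2)/(z**2 + 1)**2
The later steps are derived from this incorrect expression, so the error originates in Step 3.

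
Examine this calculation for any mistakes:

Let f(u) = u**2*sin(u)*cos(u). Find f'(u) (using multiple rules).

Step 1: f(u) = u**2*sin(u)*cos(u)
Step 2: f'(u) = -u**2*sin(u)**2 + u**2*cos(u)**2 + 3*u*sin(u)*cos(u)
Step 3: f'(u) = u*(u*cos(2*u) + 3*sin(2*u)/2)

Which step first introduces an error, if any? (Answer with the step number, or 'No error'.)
Step 2

Step 2 is incorrect due to a wrong coefficient.
The step shows: -u**2*sin(u)**2 + u**2*cos(u)**2 + 3*u*sin(u)*cos(u)
The correct value should be: -u**2*sin(u)**2 + u**2*cos(u)**2 + 2*u*sin(u)*cos(u)

Explanation: The coefficient 2 was incorrectly written as 3: the term 2*u*sin(u)*cos(u) was incorrectly written as 3*u*sin(u)*cos(u)
The later steps are derived from this incorrect expression, so the error originates in Step 2.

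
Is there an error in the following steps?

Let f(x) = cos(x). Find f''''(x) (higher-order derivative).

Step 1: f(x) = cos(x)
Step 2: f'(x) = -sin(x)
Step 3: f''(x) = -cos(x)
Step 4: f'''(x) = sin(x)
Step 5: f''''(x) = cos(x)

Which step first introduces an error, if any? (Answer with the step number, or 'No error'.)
No error

All steps in this derivation are correct.
The final answer f''''(x) = cos(x) is valid.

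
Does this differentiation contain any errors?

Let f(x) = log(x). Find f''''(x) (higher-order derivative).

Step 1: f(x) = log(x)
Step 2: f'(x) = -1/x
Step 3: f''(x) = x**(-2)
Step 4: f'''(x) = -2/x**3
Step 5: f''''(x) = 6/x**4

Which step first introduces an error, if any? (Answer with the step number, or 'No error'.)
Step 2

Step 2 is incorrect due to a sign flip.
The step shows: -1/x
The correct value should be: 1/x

Explanation: The sign of the whole expression was flipped: the term 1/x was incorrectly written as -1/x
The later steps are derived from this incorrect expression, so the error originates in Step 2.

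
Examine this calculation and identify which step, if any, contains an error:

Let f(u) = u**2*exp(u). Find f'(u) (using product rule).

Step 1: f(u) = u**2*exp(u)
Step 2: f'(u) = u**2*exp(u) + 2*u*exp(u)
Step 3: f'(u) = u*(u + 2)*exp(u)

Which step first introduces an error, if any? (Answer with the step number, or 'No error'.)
No error

All steps in this derivation are correct.
The final answer f'(u) = u*(u + 2)*exp(u) is valid.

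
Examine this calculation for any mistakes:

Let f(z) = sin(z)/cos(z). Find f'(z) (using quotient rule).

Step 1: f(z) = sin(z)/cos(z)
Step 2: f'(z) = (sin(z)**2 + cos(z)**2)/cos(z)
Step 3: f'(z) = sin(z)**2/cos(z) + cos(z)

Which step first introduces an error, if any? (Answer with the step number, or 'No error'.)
Step 2

Step 2 is incorrect due to a wrong exponent.
The step shows: (sin(z)**2 + cos(z)**2)/cos(z)
The correct value should be: (sin(z)**2 + cos(z)**2)/cos(z)**2

Explanation: The exponent -2 on cos(z) was incorrectly written as -1: the term (sin(z)**2 + cos(z)**2)/cos(z)**2 was incorrectly written as (sin(z)**2 + cos(z)**2)/cos(z)
The later steps are derived from this incorrect expression, so the error originates in Step 2.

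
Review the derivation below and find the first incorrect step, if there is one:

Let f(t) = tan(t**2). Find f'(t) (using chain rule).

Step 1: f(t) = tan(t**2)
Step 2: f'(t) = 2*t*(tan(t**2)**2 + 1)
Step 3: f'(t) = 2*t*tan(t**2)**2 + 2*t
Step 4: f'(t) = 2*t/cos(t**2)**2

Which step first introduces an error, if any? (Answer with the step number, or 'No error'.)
No error

All steps in this derivation are correct.
The final answer f'(t) = 2*t/cos(t**2)**2 is valid.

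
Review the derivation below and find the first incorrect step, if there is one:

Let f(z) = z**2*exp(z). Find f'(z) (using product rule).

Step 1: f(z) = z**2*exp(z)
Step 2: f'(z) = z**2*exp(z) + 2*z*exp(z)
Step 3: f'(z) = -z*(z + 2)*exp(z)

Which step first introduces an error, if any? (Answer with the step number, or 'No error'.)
Step 3

Step 3 is incorrect due to a sign flip.
The step shows: -z*(z + 2)*exp(z)
The correct value should be: z*(z + 2)*exp(z)

Explanation: The sign of the whole expression was flipped: the term z*(z + 2)*exp(z) was incorrectly written as -z*(z + 2)*exp(z)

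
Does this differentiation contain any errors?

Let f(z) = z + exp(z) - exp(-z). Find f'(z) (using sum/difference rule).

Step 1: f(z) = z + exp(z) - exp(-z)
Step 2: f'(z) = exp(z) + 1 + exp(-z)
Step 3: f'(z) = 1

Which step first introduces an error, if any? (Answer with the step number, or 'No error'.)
Step 3

Step 3 is incorrect due to a dropped term.
The step shows: 1
The correct value should be: 2*cosh(z) + 1

Explanation: A term was dropped: the term 2*cosh(z) was incorrectly omitted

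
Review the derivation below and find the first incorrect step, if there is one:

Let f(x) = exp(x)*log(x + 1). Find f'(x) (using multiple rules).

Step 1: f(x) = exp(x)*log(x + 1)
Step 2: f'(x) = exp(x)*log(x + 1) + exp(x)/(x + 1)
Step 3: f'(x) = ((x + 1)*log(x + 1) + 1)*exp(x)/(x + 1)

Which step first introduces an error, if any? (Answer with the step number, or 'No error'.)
No error

All steps in this derivation are correct.
The final answer f'(x) = ((x + 1)*log(x + 1) + 1)*exp(x)/(x + 1) is valid.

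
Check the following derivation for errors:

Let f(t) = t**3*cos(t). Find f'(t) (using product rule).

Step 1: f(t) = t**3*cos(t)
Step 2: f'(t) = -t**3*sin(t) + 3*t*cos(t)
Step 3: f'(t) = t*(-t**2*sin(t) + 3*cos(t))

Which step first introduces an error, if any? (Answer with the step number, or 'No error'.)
Step 2

Step 2 is incorrect due to a wrong exponent.
The step shows: -t**3*sin(t) + 3*t*cos(t)
The correct value should be: -t**3*sin(t) + 3*t**2*cos(t)

Explanation: The exponent 2 on t was incorrectly written as 1: the term 3*t**2*cos(t) was incorrectly written as 3*t*cos(t)
The later steps are derived from this incorrect expression, so the error originates in Step 2.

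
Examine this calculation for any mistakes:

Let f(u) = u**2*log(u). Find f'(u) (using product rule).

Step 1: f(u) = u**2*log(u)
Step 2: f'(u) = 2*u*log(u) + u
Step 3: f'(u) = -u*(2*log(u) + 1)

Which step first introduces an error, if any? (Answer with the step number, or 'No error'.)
Step 3

Step 3 is incorrect due to a sign flip.
The step shows: -u*(2*log(u) + 1)
The correct value should be: u*(2*log(u) + 1)

Explanation: The sign of the whole expression was flipped: the term u*(2*log(u) + 1) was incorrectly written as -u*(2*log(u) + 1)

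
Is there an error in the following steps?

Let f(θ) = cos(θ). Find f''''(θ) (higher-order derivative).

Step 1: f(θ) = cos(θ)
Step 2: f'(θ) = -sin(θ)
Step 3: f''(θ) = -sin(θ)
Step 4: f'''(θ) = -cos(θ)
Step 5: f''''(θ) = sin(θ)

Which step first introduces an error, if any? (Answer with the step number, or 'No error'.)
Step 3

Step 3 is incorrect due to a wrong trig function.
The step shows: -sin(θ)
The correct value should be: -cos(θ)

Explanation: cos(θ) was incorrectly written as sin(θ): the term -cos(θ) was incorrectly written as -sin(θ)
The later steps are derived from this incorrect expression, so the error originates in Step 3.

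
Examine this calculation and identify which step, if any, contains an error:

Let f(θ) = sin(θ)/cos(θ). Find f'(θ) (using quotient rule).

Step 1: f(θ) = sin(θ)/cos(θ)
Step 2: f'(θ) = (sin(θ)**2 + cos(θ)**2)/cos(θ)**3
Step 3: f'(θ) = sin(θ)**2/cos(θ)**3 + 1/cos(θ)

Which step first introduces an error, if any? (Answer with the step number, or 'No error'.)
Step 2

Step 2 is incorrect due to a wrong exponent.
The step shows: (sin(θ)**2 + cos(θ)**2)/cos(θ)**3
The correct value should be: (sin(θ)**2 + cos(θ)**2)/cos(θ)**2

Explanation: The exponent -2 on cos(θ) was incorrectly written as -3: the term (sin(θ)**2 + cos(θ)**2)/cos(θ)**2 was incorrectly written as (sin(θ)**2 + cos(θ)**2)/cos(θ)**3
The later steps are derived from this incorrect expression, so the error originates in Step 2.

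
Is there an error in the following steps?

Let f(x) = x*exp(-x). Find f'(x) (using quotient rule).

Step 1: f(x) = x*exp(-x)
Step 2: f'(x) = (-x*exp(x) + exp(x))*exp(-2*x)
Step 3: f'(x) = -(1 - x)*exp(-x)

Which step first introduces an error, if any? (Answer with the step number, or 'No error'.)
Step 3

Step 3 is incorrect due to a sign flip.
The step shows: -(1 - x)*exp(-x)
The correct value should be: (1 - x)*exp(-x)

Explanation: The sign of the whole expression was flipped: the term (1 - x)*exp(-x) was incorrectly written as -(1 - x)*exp(-x)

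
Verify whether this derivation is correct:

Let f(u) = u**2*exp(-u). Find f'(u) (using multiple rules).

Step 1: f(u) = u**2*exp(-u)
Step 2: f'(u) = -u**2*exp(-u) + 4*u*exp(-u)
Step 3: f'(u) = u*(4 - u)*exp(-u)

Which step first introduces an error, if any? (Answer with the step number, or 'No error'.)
Step 2

Step 2 is incorrect due to a wrong coefficient.
The step shows: -u**2*exp(-u) + 4*u*exp(-u)
The correct value should be: -u**2*exp(-u) + 2*u*exp(-u)

Explanation: The coefficient 2 was incorrectly written as 4: the term 2*u*exp(-u) was incorrectly written as 4*u*exp(-u)
The later steps are derived from this incorrect expression, so the error originates in Step 2.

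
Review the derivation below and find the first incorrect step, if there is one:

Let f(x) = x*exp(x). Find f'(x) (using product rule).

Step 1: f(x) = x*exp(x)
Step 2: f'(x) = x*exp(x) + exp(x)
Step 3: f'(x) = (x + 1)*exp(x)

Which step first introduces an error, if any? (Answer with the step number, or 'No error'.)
No error

All steps in this derivation are correct.
The final answer f'(x) = (x + 1)*exp(x) is valid.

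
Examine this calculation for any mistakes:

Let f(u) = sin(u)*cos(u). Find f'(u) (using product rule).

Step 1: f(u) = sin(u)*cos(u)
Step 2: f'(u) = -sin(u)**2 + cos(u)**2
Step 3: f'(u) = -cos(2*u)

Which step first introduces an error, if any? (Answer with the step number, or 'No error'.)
Step 3

Step 3 is incorrect due to a sign flip.
The step shows: -cos(2*u)
The correct value should be: cos(2*u)

Explanation: The sign of the whole expression was flipped: the term cos(2*u) was incorrectly written as -cos(2*u)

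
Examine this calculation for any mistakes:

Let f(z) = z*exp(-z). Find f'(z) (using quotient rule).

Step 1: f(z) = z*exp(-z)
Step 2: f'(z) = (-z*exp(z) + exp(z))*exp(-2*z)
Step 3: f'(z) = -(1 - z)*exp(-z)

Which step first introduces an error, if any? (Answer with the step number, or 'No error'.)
Step 3

Step 3 is incorrect due to a sign flip.
The step shows: -(1 - z)*exp(-z)
The correct value should be: (1 - z)*exp(-z)

Explanation: The sign of the whole expression was flipped: the term (1 - z)*exp(-z) was incorrectly written as -(1 - z)*exp(-z)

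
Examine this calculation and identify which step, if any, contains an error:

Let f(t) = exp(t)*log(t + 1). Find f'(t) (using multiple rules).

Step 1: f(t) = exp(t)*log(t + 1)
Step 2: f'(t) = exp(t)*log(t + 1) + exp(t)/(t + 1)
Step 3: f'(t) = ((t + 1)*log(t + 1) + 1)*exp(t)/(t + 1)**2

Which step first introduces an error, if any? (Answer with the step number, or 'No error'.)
Step 3

Step 3 is incorrect due to a wrong exponent.
The step shows: ((t + 1)*log(t + 1) + 1)*exp(t)/(t + 1)**2
The correct value should be: ((t + 1)*log(t + 1) + 1)*exp(t)/(t + 1)

Explanation: The exponent -1 on t + 1 was incorrectly written as -2: the term ((t + 1)*log(t + 1) + 1)*exp(t)/(t + 1) was incorrectly written as ((t + 1)*log(t + 1) + 1)*exp(t)/(t + 1)**2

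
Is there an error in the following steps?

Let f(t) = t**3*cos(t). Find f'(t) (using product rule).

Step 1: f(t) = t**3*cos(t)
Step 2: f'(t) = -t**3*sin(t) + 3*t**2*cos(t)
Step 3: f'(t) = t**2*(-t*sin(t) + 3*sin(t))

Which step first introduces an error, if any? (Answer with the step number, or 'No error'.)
Step 3

Step 3 is incorrect due to a wrong trig function.
The step shows: t**2*(-t*sin(t) + 3*sin(t))
The correct value should be: t**2*(-t*sin(t) + 3*cos(t))

Explanation: cos(t) was incorrectly written as sin(t): the term t**2*(-t*sin(t) + 3*cos(t)) was incorrectly written as t**2*(-t*sin(t) + 3*sin(t))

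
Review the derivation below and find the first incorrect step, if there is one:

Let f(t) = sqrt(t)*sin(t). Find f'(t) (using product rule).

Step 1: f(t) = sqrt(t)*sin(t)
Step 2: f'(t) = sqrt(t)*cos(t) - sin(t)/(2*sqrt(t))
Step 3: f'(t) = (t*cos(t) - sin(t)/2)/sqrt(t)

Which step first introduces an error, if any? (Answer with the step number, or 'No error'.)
Step 2

Step 2 is incorrect due to a sign flip.
The step shows: sqrt(t)*cos(t) - sin(t)/(2*sqrt(t))
The correct value should be: sqrt(t)*cos(t) + sin(t)/(2*sqrt(t))

Explanation: The sign of one term was flipped: the term sin(t)/(2*sqrt(t)) was incorrectly written as -sin(t)/(2*sqrt(t))
The later steps are derived from this incorrect expression, so the error originates in Step 2.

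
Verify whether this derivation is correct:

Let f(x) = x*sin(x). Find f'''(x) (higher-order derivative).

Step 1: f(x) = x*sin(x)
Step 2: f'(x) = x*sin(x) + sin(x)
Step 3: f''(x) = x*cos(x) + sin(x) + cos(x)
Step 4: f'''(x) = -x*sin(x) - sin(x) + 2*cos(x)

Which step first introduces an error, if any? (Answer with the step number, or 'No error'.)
Step 2

Step 2 is incorrect due to a wrong trig function.
The step shows: x*sin(x) + sin(x)
The correct value should be: x*cos(x) + sin(x)

Explanation: cos(x) was incorrectly written as sin(x): the term x*cos(x) was incorrectly written as x*sin(x)
The later steps are derived from this incorrect expression, so the error originates in Step 2.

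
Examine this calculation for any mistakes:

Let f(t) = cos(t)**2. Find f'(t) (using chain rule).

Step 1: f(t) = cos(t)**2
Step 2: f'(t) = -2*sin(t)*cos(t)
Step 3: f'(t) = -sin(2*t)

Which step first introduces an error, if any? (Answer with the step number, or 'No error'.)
No error

All steps in this derivation are correct.
The final answer f'(t) = -sin(2*t) is valid.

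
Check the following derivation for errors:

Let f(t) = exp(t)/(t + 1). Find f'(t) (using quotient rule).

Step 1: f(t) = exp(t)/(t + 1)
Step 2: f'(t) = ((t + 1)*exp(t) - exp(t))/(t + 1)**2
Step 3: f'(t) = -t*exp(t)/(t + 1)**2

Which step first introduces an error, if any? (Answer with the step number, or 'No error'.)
Step 3

Step 3 is incorrect due to a sign flip.
The step shows: -t*exp(t)/(t + 1)**2
The correct value should be: t*exp(t)/(t + 1)**2

Explanation: The sign of the whole expression was flipped: the term t*exp(t)/(t + 1)**2 was incorrectly written as -t*exp(t)/(t + 1)**2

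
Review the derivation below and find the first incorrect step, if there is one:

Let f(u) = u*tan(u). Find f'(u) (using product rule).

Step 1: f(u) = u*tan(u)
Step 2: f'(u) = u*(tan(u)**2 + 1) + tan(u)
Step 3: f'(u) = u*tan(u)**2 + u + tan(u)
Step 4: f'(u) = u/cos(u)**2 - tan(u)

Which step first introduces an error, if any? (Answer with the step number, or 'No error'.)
Step 4

Step 4 is incorrect due to a sign flip.
The step shows: u/cos(u)**2 - tan(u)
The correct value should be: u/cos(u)**2 + tan(u)

Explanation: The sign of one term was flipped: the term tan(u) was incorrectly written as -tan(u)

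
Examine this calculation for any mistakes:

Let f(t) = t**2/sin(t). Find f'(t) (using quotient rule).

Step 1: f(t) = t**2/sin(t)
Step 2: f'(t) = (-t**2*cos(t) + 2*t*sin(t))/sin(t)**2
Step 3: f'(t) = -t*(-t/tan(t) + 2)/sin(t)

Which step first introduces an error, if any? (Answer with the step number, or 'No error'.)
Step 3

Step 3 is incorrect due to a sign flip.
The step shows: -t*(-t/tan(t) + 2)/sin(t)
The correct value should be: t*(-t/tan(t) + 2)/sin(t)

Explanation: The sign of the whole expression was flipped: the term t*(-t/tan(t) + 2)/sin(t) was incorrectly written as -t*(-t/tan(t) + 2)/sin(t)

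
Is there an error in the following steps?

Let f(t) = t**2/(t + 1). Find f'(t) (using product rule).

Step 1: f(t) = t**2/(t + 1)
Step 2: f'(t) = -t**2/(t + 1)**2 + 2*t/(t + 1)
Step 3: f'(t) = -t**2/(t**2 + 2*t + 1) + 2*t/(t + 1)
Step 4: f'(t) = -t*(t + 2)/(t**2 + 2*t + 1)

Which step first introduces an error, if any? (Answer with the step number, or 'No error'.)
Step 4

Step 4 is incorrect due to a sign flip.
The step shows: -t*(t + 2)/(t**2 + 2*t + 1)
The correct value should be: t*(t + 2)/(t**2 + 2*t + 1)

Explanation: The sign of the whole expression was flipped: the term t*(t + 2)/(t**2 + 2*t + 1) was incorrectly written as -t*(t + 2)/(t**2 + 2*t + 1)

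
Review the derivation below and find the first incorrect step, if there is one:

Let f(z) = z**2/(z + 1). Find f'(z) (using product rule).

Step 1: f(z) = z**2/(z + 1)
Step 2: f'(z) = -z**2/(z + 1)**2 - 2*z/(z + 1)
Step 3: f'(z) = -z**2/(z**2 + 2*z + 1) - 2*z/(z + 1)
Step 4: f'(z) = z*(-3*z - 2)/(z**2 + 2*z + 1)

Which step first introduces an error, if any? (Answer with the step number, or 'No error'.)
Step 2

Step 2 is incorrect due to a sign flip.
The step shows: -z**2/(z + 1)**2 - 2*z/(z + 1)
The correct value should be: -z**2/(z + 1)**2 + 2*z/(z + 1)

Explanation: The sign of one term was flipped: the term 2*z/(z + 1) was incorrectly written as -2*z/(z + 1)
The later steps are derived from this incorrect expression, so the error originates in Step 2.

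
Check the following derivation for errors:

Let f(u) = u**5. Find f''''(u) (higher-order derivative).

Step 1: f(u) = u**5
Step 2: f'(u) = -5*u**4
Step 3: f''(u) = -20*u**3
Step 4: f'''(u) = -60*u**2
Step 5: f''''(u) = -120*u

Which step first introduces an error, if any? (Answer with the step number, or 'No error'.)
Step 2

Step 2 is incorrect due to a sign flip.
The step shows: -5*u**4
The correct value should be: 5*u**4

Explanation: The sign of the whole expression was flipped: the term 5*u**4 was incorrectly written as -5*u**4
The later steps are derived from this incorrect expression, so the error originates in Step 2.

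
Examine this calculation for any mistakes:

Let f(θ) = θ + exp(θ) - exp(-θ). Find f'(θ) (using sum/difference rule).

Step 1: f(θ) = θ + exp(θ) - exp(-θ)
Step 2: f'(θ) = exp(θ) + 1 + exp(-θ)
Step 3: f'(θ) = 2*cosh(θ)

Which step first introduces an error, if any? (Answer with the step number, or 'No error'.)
Step 3

Step 3 is incorrect due to a dropped term.
The step shows: 2*cosh(θ)
The correct value should be: 2*cosh(θ) + 1

Explanation: A term was dropped: the term 1 was incorrectly omitted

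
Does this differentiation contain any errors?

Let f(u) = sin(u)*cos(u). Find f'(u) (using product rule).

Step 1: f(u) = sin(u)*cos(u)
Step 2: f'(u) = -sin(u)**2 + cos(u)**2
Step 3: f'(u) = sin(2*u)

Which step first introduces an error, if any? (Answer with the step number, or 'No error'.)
Step 3

Step 3 is incorrect due to a wrong trig function.
The step shows: sin(2*u)
The correct value should be: cos(2*u)

Explanation: cos(2*u) was incorrectly written as sin(2*u): the term cos(2*u) was incorrectly written as sin(2*u)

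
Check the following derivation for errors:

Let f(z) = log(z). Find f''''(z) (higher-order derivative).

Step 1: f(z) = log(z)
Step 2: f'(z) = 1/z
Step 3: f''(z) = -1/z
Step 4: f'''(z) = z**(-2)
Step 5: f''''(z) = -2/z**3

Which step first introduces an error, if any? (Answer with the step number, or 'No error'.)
Step 3

Step 3 is incorrect due to a wrong exponent.
The step shows: -1/z
The correct value should be: -1/z**2

Explanation: The exponent -2 on z was incorrectly written as -1: the term -1/z**2 was incorrectly written as -1/z
The later steps are derived from this incorrect expression, so the error originates in Step 3.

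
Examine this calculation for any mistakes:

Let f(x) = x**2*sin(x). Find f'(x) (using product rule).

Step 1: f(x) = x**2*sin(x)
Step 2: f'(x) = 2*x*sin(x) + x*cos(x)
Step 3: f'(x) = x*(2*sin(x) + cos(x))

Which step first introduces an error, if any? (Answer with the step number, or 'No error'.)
Step 2

Step 2 is incorrect due to a wrong exponent.
The step shows: 2*x*sin(x) + x*cos(x)
The correct value should be: x**2*cos(x) + 2*x*sin(x)

Explanation: The exponent 2 on x was incorrectly written as 1: the term x**2*cos(x) was incorrectly written as x*cos(x)
The later steps are derived from this incorrect expression, so the error originates in Step 2.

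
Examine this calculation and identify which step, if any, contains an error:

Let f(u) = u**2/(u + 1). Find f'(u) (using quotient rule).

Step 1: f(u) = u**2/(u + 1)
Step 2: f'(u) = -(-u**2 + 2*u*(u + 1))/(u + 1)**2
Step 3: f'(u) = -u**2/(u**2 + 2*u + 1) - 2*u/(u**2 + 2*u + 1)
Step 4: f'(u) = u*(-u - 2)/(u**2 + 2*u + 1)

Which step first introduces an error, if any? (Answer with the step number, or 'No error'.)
Step 2

Step 2 is incorrect due to a sign flip.
The step shows: -(-u**2 + 2*u*(u + 1))/(u + 1)**2
The correct value should be: (-u**2 + 2*u*(u + 1))/(u + 1)**2

Explanation: The sign of the whole expression was flipped: the term (-u**2 + 2*u*(u + 1))/(u + 1)**2 was incorrectly written as -(-u**2 + 2*u*(u + 1))/(u + 1)**2
The later steps are derived from this incorrect expression, so the error originates in Step 2.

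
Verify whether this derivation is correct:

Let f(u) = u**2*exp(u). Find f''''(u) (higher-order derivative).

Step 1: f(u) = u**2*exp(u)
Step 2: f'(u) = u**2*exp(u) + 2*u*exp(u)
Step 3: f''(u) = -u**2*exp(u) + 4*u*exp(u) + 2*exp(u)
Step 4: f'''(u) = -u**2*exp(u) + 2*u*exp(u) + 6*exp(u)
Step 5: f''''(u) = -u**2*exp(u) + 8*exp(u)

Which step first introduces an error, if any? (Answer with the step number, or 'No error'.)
Step 3

Step 3 is incorrect due to a sign flip.
The step shows: -u**2*exp(u) + 4*u*exp(u) + 2*exp(u)
The correct value should be: u**2*exp(u) + 4*u*exp(u) + 2*exp(u)

Explanation: The sign of one term was flipped: the term u**2*exp(u) was incorrectly written as -u**2*exp(u)
The later steps are derived from this incorrect expression, so the error originates in Step 3.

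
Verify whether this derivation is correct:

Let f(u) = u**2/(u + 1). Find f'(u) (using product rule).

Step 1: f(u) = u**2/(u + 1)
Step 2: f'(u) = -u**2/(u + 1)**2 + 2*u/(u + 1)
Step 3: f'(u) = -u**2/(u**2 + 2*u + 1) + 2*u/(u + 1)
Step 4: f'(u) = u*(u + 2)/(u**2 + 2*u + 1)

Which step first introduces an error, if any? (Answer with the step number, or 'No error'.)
No error

All steps in this derivation are correct.
The final answer f'(u) = u*(u + 2)/(u**2 + 2*u + 1) is valid.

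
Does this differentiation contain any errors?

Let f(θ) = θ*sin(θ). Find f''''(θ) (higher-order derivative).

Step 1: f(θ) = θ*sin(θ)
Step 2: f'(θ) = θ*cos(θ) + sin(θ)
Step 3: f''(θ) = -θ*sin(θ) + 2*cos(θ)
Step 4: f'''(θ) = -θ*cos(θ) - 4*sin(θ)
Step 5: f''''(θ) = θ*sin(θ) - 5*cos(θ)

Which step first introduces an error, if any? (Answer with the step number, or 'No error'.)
Step 4

Step 4 is incorrect due to a wrong coefficient.
The step shows: -θ*cos(θ) - 4*sin(θ)
The correct value should be: -θ*cos(θ) - 3*sin(θ)

Explanation: The coefficient -3 was incorrectly written as -4: the term -3*sin(θ) was incorrectly written as -4*sin(θ)
The later steps are derived from this incorrect expression, so the error originates in Step 4.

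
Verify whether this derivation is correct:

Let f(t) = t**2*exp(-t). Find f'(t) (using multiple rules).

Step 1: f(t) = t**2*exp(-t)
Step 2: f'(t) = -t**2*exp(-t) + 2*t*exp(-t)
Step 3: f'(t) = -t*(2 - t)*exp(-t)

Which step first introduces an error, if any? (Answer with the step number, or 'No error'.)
Step 3

Step 3 is incorrect due to a sign flip.
The step shows: -t*(2 - t)*exp(-t)
The correct value should be: t*(2 - t)*exp(-t)

Explanation: The sign of the whole expression was flipped: the term t*(2 - t)*exp(-t) was incorrectly written as -t*(2 - t)*exp(-t)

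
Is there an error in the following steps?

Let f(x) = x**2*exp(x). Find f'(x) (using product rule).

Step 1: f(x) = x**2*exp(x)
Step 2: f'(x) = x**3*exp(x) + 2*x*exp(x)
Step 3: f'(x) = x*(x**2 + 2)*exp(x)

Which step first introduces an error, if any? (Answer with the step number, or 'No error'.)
Step 2

Step 2 is incorrect due to a wrong exponent.
The step shows: x**3*exp(x) + 2*x*exp(x)
The correct value should be: x**2*exp(x) + 2*x*exp(x)

Explanation: The exponent 2 on x was incorrectly written as 3: the term x**2*exp(x) was incorrectly written as x**3*exp(x)
The later steps are derived from this incorrect expression, so the error originates in Step 2.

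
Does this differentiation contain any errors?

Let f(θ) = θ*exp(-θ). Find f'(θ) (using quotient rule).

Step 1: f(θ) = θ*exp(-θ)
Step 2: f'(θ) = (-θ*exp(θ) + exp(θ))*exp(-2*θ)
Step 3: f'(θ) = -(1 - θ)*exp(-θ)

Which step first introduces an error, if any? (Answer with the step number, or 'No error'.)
Step 3

Step 3 is incorrect due to a sign flip.
The step shows: -(1 - θ)*exp(-θ)
The correct value should be: (1 - θ)*exp(-θ)

Explanation: The sign of the whole expression was flipped: the term (1 - θ)*exp(-θ) was incorrectly written as -(1 - θ)*exp(-θ)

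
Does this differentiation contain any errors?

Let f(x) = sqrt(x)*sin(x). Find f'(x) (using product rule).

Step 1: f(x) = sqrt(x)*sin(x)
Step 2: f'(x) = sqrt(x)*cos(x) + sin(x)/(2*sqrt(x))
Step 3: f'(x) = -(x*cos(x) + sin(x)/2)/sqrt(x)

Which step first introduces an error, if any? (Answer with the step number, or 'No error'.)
Step 3

Step 3 is incorrect due to a sign flip.
The step shows: -(x*cos(x) + sin(x)/2)/sqrt(x)
The correct value should be: (x*cos(x) + sin(x)/2)/sqrt(x)

Explanation: The sign of the whole expression was flipped: the term (x*cos(x) + sin(x)/2)/sqrt(x) was incorrectly written as -(x*cos(x) + sin(x)/2)/sqrt(x)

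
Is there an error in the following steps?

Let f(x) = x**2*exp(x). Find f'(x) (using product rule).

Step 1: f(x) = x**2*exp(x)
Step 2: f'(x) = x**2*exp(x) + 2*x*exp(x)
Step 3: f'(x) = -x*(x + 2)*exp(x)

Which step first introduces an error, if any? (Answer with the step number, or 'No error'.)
Step 3

Step 3 is incorrect due to a sign flip.
The step shows: -x*(x + 2)*exp(x)
The correct value should be: x*(x + 2)*exp(x)

Explanation: The sign of the whole expression was flipped: the term x*(x + 2)*exp(x) was incorrectly written as -x*(x + 2)*exp(x)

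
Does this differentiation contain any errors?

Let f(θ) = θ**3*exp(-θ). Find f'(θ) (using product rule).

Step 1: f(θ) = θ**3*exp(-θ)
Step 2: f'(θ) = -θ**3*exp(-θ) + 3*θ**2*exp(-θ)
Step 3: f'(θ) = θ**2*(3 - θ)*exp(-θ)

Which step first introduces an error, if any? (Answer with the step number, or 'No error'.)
No error

All steps in this derivation are correct.
The final answer f'(θ) = θ**2*(3 - θ)*exp(-θ) is valid.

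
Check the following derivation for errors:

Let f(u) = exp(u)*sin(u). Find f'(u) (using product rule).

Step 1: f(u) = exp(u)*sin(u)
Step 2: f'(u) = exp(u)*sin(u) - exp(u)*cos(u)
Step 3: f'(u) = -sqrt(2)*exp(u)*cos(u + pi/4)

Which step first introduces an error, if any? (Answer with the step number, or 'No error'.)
Step 2

Step 2 is incorrect due to a sign flip.
The step shows: exp(u)*sin(u) - exp(u)*cos(u)
The correct value should be: exp(u)*sin(u) + exp(u)*cos(u)

Explanation: The sign of one term was flipped: the term exp(u)*cos(u) was incorrectly written as -exp(u)*cos(u)
The later steps are derived from this incorrect expression, so the error originates in Step 2.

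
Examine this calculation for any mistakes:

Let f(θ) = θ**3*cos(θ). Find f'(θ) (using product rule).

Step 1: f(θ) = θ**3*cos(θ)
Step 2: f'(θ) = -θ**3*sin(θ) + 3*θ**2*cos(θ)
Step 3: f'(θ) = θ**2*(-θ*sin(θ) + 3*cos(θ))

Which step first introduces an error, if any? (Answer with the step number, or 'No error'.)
No error

All steps in this derivation are correct.
The final answer f'(θ) = θ**2*(-θ*sin(θ) + 3*cos(θ)) is valid.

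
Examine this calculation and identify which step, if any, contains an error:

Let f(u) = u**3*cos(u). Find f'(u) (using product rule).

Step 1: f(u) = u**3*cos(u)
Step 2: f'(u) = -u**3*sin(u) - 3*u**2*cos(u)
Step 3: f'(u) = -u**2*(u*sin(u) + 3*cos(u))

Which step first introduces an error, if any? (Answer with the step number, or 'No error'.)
Step 2

Step 2 is incorrect due to a sign flip.
The step shows: -u**3*sin(u) - 3*u**2*cos(u)
The correct value should be: -u**3*sin(u) + 3*u**2*cos(u)

Explanation: The sign of one term was flipped: the term 3*u**2*cos(u) was incorrectly written as -3*u**2*cos(u)
The later steps are derived from this incorrect expression, so the error originates in Step 2.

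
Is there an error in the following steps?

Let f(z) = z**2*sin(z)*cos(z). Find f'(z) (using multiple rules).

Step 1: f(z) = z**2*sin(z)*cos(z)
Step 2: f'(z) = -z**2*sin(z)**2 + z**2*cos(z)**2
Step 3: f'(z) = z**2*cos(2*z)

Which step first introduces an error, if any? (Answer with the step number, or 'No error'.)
Step 2

Step 2 is incorrect due to a dropped term.
The step shows: -z**2*sin(z)**2 + z**2*cos(z)**2
The correct value should be: -z**2*sin(z)**2 + z**2*cos(z)**2 + 2*z*sin(z)*cos(z)

Explanation: A term was dropped: the term 2*z*sin(z)*cos(z) was incorrectly omitted
The later steps are derived from this incorrect expression, so the error originates in Step 2.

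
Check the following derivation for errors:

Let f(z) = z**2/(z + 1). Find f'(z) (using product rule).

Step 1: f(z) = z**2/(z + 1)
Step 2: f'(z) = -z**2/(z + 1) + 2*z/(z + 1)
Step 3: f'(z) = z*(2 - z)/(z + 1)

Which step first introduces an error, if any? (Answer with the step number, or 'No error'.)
Step 2

Step 2 is incorrect due to a wrong exponent.
The step shows: -z**2/(z + 1) + 2*z/(z + 1)
The correct value should be: -z**2/(z + 1)**2 + 2*z/(z + 1)

Explanation: The exponent -2 on z + 1 was incorrectly written as -1: the term -z**2/(z + 1)**2 was incorrectly written as -z**2/(z + 1)
The later steps are derived from this incorrect expression, so the error originates in Step 2.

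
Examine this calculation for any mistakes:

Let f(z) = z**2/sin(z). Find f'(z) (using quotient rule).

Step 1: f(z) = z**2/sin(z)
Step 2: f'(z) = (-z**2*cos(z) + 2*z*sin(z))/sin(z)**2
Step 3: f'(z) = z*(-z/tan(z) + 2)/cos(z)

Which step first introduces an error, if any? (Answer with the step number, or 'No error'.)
Step 3

Step 3 is incorrect due to a wrong trig function.
The step shows: z*(-z/tan(z) + 2)/cos(z)
The correct value should be: z*(-z/tan(z) + 2)/sin(z)

Explanation: sin(z) was incorrectly written as cos(z): the term z*(-z/tan(z) + 2)/sin(z) was incorrectly written as z*(-z/tan(z) + 2)/cos(z)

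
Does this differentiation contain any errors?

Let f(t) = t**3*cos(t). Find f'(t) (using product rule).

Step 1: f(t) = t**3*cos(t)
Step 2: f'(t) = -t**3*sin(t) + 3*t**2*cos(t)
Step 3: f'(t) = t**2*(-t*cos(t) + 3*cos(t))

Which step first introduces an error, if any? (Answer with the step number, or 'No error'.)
Step 3

Step 3 is incorrect due to a wrong trig function.
The step shows: t**2*(-t*cos(t) + 3*cos(t))
The correct value should be: t**2*(-t*sin(t) + 3*cos(t))

Explanation: sin(t) was incorrectly written as cos(t): the term t**2*(-t*sin(t) + 3*cos(t)) was incorrectly written as t**2*(-t*cos(t) + 3*cos(t))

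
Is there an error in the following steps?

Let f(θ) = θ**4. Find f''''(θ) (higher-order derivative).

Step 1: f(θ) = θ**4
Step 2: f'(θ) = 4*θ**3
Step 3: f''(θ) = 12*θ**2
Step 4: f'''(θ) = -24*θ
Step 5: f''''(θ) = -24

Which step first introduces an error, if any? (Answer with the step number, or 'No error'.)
Step 4

Step 4 is incorrect due to a sign flip.
The step shows: -24*θ
The correct value should be: 24*θ

Explanation: The sign of the whole expression was flipped: the term 24*θ was incorrectly written as -24*θ
The later steps are derived from this incorrect expression, so the error originates in Step 4.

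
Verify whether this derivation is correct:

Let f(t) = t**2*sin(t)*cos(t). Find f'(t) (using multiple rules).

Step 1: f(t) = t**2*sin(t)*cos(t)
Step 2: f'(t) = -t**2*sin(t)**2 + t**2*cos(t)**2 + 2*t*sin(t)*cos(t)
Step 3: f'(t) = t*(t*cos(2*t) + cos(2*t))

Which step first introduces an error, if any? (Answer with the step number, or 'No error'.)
Step 3

Step 3 is incorrect due to a wrong trig function.
The step shows: t*(t*cos(2*t) + cos(2*t))
The correct value should be: t*(t*cos(2*t) + sin(2*t))

Explanation: sin(2*t) was incorrectly written as cos(2*t): the term t*(t*cos(2*t) + sin(2*t)) was incorrectly written as t*(t*cos(2*t) + cos(2*t))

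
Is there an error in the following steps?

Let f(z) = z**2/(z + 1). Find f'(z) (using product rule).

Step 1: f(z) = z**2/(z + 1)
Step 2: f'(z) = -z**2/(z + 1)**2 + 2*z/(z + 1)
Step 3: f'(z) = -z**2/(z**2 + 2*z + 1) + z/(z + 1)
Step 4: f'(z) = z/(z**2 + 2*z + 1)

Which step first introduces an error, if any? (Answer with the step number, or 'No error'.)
Step 3

Step 3 is incorrect due to a wrong coefficient.
The step shows: -z**2/(z**2 + 2*z + 1) + z/(z + 1)
The correct value should be: -z**2/(z**2 + 2*z + 1) + 2*z/(z + 1)

Explanation: The coefficient 2 was incorrectly written as 1: the term 2*z/(z + 1) was incorrectly written as z/(z + 1)
The later steps are derived from this incorrect expression, so the error originates in Step 3.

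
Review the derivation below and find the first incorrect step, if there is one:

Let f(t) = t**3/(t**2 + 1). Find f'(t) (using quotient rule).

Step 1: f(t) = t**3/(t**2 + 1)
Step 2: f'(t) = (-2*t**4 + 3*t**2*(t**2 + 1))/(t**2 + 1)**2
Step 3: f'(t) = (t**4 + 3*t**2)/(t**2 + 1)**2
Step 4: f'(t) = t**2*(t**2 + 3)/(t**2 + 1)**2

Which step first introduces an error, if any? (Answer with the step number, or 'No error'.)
No error

All steps in this derivation are correct.
The final answer f'(t) = t**2*(t**2 + 3)/(t**2 + 1)**2 is valid.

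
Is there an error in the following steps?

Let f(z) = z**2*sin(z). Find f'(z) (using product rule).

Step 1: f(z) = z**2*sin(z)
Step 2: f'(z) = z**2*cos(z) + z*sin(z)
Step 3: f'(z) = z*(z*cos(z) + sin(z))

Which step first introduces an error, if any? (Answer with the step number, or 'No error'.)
Step 2

Step 2 is incorrect due to a wrong coefficient.
The step shows: z**2*cos(z) + z*sin(z)
The correct value should be: z**2*cos(z) + 2*z*sin(z)

Explanation: The coefficient 2 was incorrectly written as 1: the term 2*z*sin(z) was incorrectly written as z*sin(z)
The later steps are derived from this incorrect expression, so the error originates in Step 2.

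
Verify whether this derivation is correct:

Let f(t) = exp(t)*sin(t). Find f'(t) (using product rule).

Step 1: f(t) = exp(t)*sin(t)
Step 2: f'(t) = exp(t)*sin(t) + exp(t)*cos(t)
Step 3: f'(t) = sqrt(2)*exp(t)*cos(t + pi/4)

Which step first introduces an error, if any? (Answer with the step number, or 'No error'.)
Step 3

Step 3 is incorrect due to a wrong trig function.
The step shows: sqrt(2)*exp(t)*cos(t + pi/4)
The correct value should be: sqrt(2)*exp(t)*sin(t + pi/4)

Explanation: sin(t + pi/4) was incorrectly written as cos(t + pi/4): the term sqrt(2)*exp(t)*sin(t + pi/4) was incorrectly written as sqrt(2)*exp(t)*cos(t + pi/4)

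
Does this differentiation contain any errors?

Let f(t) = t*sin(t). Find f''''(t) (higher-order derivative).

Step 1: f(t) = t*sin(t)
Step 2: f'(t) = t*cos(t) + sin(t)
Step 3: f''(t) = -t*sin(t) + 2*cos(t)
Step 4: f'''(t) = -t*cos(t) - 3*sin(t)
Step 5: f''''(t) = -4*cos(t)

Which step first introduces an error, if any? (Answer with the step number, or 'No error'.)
Step 5

Step 5 is incorrect due to a dropped term.
The step shows: -4*cos(t)
The correct value should be: t*sin(t) - 4*cos(t)

Explanation: A term was dropped: the term t*sin(t) was incorrectly omitted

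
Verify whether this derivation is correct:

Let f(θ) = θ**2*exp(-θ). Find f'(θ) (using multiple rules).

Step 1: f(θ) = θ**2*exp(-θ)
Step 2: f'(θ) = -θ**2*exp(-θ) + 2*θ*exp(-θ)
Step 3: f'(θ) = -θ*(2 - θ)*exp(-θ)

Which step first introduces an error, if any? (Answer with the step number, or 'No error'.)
Step 3

Step 3 is incorrect due to a sign flip.
The step shows: -θ*(2 - θ)*exp(-θ)
The correct value should be: θ*(2 - θ)*exp(-θ)

Explanation: The sign of the whole expression was flipped: the term θ*(2 - θ)*exp(-θ) was incorrectly written as -θ*(2 - θ)*exp(-θ)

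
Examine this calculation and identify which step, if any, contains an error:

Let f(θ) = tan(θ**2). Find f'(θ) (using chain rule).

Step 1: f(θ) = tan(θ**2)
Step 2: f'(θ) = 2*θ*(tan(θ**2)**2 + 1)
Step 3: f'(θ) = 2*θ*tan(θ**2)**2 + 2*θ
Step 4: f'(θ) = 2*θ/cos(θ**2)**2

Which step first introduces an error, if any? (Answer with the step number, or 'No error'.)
No error

All steps in this derivation are correct.
The final answer f'(θ) = 2*θ/cos(θ**2)**2 is valid.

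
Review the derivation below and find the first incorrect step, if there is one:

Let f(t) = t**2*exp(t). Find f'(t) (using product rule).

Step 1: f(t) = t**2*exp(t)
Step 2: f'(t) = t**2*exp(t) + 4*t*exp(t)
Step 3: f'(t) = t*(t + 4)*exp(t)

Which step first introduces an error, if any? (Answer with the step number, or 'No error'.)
Step 2

Step 2 is incorrect due to a wrong coefficient.
The step shows: t**2*exp(t) + 4*t*exp(t)
The correct value should be: t**2*exp(t) + 2*t*exp(t)

Explanation: The coefficient 2 was incorrectly written as 4: the term 2*t*exp(t) was incorrectly written as 4*t*exp(t)
The later steps are derived from this incorrect expression, so the error originates in Step 2.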